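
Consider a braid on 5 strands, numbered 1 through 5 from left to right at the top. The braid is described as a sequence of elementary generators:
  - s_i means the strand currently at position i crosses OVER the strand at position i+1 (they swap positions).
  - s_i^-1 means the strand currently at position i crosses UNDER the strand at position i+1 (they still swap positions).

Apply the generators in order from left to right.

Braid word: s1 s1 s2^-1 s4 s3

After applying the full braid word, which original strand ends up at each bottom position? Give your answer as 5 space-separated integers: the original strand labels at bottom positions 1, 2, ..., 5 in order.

Answer: 1 3 5 2 4

Derivation:
Gen 1 (s1): strand 1 crosses over strand 2. Perm now: [2 1 3 4 5]
Gen 2 (s1): strand 2 crosses over strand 1. Perm now: [1 2 3 4 5]
Gen 3 (s2^-1): strand 2 crosses under strand 3. Perm now: [1 3 2 4 5]
Gen 4 (s4): strand 4 crosses over strand 5. Perm now: [1 3 2 5 4]
Gen 5 (s3): strand 2 crosses over strand 5. Perm now: [1 3 5 2 4]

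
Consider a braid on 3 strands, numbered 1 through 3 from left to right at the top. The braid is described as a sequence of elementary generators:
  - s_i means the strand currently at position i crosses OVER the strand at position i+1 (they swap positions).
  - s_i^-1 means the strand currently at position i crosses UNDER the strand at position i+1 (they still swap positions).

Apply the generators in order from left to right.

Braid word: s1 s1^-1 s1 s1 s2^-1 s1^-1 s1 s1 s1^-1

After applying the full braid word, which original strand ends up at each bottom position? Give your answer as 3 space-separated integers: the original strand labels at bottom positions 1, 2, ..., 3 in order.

Answer: 1 3 2

Derivation:
Gen 1 (s1): strand 1 crosses over strand 2. Perm now: [2 1 3]
Gen 2 (s1^-1): strand 2 crosses under strand 1. Perm now: [1 2 3]
Gen 3 (s1): strand 1 crosses over strand 2. Perm now: [2 1 3]
Gen 4 (s1): strand 2 crosses over strand 1. Perm now: [1 2 3]
Gen 5 (s2^-1): strand 2 crosses under strand 3. Perm now: [1 3 2]
Gen 6 (s1^-1): strand 1 crosses under strand 3. Perm now: [3 1 2]
Gen 7 (s1): strand 3 crosses over strand 1. Perm now: [1 3 2]
Gen 8 (s1): strand 1 crosses over strand 3. Perm now: [3 1 2]
Gen 9 (s1^-1): strand 3 crosses under strand 1. Perm now: [1 3 2]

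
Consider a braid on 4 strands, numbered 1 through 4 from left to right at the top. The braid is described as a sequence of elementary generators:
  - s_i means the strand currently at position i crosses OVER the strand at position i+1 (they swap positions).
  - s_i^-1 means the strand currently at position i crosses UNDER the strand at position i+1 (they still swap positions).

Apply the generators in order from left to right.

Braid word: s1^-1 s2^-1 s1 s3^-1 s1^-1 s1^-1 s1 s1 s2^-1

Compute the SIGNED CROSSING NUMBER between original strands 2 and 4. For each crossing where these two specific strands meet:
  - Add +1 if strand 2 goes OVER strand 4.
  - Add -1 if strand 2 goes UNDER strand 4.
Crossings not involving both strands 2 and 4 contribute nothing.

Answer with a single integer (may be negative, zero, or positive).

Gen 1: crossing 1x2. Both 2&4? no. Sum: 0
Gen 2: crossing 1x3. Both 2&4? no. Sum: 0
Gen 3: crossing 2x3. Both 2&4? no. Sum: 0
Gen 4: crossing 1x4. Both 2&4? no. Sum: 0
Gen 5: crossing 3x2. Both 2&4? no. Sum: 0
Gen 6: crossing 2x3. Both 2&4? no. Sum: 0
Gen 7: crossing 3x2. Both 2&4? no. Sum: 0
Gen 8: crossing 2x3. Both 2&4? no. Sum: 0
Gen 9: 2 under 4. Both 2&4? yes. Contrib: -1. Sum: -1

Answer: -1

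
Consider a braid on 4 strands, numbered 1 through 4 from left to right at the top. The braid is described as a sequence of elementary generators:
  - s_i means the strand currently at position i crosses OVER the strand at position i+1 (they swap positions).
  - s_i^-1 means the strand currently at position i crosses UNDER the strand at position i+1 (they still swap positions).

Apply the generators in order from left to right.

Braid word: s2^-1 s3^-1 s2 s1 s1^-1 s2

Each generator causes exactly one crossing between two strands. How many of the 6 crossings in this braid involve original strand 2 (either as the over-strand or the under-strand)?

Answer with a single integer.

Answer: 2

Derivation:
Gen 1: crossing 2x3. Involves strand 2? yes. Count so far: 1
Gen 2: crossing 2x4. Involves strand 2? yes. Count so far: 2
Gen 3: crossing 3x4. Involves strand 2? no. Count so far: 2
Gen 4: crossing 1x4. Involves strand 2? no. Count so far: 2
Gen 5: crossing 4x1. Involves strand 2? no. Count so far: 2
Gen 6: crossing 4x3. Involves strand 2? no. Count so far: 2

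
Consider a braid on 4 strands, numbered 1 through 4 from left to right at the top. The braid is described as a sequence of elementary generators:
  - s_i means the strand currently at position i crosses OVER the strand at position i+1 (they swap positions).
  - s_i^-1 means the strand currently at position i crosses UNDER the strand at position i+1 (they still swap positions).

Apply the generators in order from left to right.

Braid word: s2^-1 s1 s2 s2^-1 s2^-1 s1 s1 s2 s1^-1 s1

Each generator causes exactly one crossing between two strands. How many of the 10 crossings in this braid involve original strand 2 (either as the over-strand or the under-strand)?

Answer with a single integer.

Answer: 7

Derivation:
Gen 1: crossing 2x3. Involves strand 2? yes. Count so far: 1
Gen 2: crossing 1x3. Involves strand 2? no. Count so far: 1
Gen 3: crossing 1x2. Involves strand 2? yes. Count so far: 2
Gen 4: crossing 2x1. Involves strand 2? yes. Count so far: 3
Gen 5: crossing 1x2. Involves strand 2? yes. Count so far: 4
Gen 6: crossing 3x2. Involves strand 2? yes. Count so far: 5
Gen 7: crossing 2x3. Involves strand 2? yes. Count so far: 6
Gen 8: crossing 2x1. Involves strand 2? yes. Count so far: 7
Gen 9: crossing 3x1. Involves strand 2? no. Count so far: 7
Gen 10: crossing 1x3. Involves strand 2? no. Count so far: 7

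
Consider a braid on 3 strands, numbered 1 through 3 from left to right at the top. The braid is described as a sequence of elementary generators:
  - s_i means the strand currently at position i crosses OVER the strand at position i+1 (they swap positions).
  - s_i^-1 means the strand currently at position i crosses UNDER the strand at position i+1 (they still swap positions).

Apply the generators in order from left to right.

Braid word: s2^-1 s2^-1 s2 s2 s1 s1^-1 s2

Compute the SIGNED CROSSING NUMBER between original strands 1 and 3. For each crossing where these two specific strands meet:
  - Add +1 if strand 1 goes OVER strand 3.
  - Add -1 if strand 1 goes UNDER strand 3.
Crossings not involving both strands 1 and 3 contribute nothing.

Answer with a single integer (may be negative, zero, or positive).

Answer: 0

Derivation:
Gen 1: crossing 2x3. Both 1&3? no. Sum: 0
Gen 2: crossing 3x2. Both 1&3? no. Sum: 0
Gen 3: crossing 2x3. Both 1&3? no. Sum: 0
Gen 4: crossing 3x2. Both 1&3? no. Sum: 0
Gen 5: crossing 1x2. Both 1&3? no. Sum: 0
Gen 6: crossing 2x1. Both 1&3? no. Sum: 0
Gen 7: crossing 2x3. Both 1&3? no. Sum: 0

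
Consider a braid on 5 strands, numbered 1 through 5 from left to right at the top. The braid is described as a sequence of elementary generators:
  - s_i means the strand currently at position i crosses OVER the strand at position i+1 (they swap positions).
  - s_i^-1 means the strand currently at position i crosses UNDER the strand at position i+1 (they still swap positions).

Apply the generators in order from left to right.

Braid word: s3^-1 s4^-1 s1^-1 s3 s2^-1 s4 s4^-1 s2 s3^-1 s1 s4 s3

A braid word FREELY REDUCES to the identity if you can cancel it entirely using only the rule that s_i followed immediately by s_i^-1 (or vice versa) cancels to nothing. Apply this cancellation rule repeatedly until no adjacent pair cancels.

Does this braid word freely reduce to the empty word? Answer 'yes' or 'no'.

Answer: yes

Derivation:
Gen 1 (s3^-1): push. Stack: [s3^-1]
Gen 2 (s4^-1): push. Stack: [s3^-1 s4^-1]
Gen 3 (s1^-1): push. Stack: [s3^-1 s4^-1 s1^-1]
Gen 4 (s3): push. Stack: [s3^-1 s4^-1 s1^-1 s3]
Gen 5 (s2^-1): push. Stack: [s3^-1 s4^-1 s1^-1 s3 s2^-1]
Gen 6 (s4): push. Stack: [s3^-1 s4^-1 s1^-1 s3 s2^-1 s4]
Gen 7 (s4^-1): cancels prior s4. Stack: [s3^-1 s4^-1 s1^-1 s3 s2^-1]
Gen 8 (s2): cancels prior s2^-1. Stack: [s3^-1 s4^-1 s1^-1 s3]
Gen 9 (s3^-1): cancels prior s3. Stack: [s3^-1 s4^-1 s1^-1]
Gen 10 (s1): cancels prior s1^-1. Stack: [s3^-1 s4^-1]
Gen 11 (s4): cancels prior s4^-1. Stack: [s3^-1]
Gen 12 (s3): cancels prior s3^-1. Stack: []
Reduced word: (empty)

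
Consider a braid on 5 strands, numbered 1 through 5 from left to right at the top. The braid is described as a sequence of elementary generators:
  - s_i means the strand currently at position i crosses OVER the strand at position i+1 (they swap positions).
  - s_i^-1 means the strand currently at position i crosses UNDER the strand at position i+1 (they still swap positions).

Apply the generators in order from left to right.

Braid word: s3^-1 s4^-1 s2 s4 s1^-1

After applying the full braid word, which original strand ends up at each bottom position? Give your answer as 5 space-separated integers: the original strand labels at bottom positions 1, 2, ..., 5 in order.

Gen 1 (s3^-1): strand 3 crosses under strand 4. Perm now: [1 2 4 3 5]
Gen 2 (s4^-1): strand 3 crosses under strand 5. Perm now: [1 2 4 5 3]
Gen 3 (s2): strand 2 crosses over strand 4. Perm now: [1 4 2 5 3]
Gen 4 (s4): strand 5 crosses over strand 3. Perm now: [1 4 2 3 5]
Gen 5 (s1^-1): strand 1 crosses under strand 4. Perm now: [4 1 2 3 5]

Answer: 4 1 2 3 5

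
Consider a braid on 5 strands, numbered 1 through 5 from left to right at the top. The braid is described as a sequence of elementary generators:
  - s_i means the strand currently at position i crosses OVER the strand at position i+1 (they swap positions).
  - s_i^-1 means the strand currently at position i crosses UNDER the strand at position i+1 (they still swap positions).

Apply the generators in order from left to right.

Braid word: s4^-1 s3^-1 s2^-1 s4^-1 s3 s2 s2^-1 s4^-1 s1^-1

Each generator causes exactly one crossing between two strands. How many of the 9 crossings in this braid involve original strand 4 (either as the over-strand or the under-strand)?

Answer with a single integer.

Gen 1: crossing 4x5. Involves strand 4? yes. Count so far: 1
Gen 2: crossing 3x5. Involves strand 4? no. Count so far: 1
Gen 3: crossing 2x5. Involves strand 4? no. Count so far: 1
Gen 4: crossing 3x4. Involves strand 4? yes. Count so far: 2
Gen 5: crossing 2x4. Involves strand 4? yes. Count so far: 3
Gen 6: crossing 5x4. Involves strand 4? yes. Count so far: 4
Gen 7: crossing 4x5. Involves strand 4? yes. Count so far: 5
Gen 8: crossing 2x3. Involves strand 4? no. Count so far: 5
Gen 9: crossing 1x5. Involves strand 4? no. Count so far: 5

Answer: 5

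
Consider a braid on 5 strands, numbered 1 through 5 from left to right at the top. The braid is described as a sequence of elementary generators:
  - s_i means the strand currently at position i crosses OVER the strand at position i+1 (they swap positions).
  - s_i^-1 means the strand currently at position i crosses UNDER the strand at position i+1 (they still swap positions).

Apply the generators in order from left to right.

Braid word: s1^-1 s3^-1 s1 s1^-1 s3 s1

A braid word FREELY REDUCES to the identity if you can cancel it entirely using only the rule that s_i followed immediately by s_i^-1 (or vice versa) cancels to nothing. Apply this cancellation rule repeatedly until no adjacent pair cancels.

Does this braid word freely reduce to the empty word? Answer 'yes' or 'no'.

Gen 1 (s1^-1): push. Stack: [s1^-1]
Gen 2 (s3^-1): push. Stack: [s1^-1 s3^-1]
Gen 3 (s1): push. Stack: [s1^-1 s3^-1 s1]
Gen 4 (s1^-1): cancels prior s1. Stack: [s1^-1 s3^-1]
Gen 5 (s3): cancels prior s3^-1. Stack: [s1^-1]
Gen 6 (s1): cancels prior s1^-1. Stack: []
Reduced word: (empty)

Answer: yes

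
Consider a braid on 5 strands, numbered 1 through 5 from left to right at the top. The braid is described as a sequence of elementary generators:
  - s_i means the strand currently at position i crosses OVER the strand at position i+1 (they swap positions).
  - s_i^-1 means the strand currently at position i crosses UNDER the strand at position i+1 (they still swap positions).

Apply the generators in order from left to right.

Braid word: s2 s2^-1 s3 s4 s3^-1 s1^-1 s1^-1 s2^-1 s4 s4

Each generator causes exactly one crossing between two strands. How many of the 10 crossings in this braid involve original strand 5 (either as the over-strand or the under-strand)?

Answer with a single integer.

Answer: 3

Derivation:
Gen 1: crossing 2x3. Involves strand 5? no. Count so far: 0
Gen 2: crossing 3x2. Involves strand 5? no. Count so far: 0
Gen 3: crossing 3x4. Involves strand 5? no. Count so far: 0
Gen 4: crossing 3x5. Involves strand 5? yes. Count so far: 1
Gen 5: crossing 4x5. Involves strand 5? yes. Count so far: 2
Gen 6: crossing 1x2. Involves strand 5? no. Count so far: 2
Gen 7: crossing 2x1. Involves strand 5? no. Count so far: 2
Gen 8: crossing 2x5. Involves strand 5? yes. Count so far: 3
Gen 9: crossing 4x3. Involves strand 5? no. Count so far: 3
Gen 10: crossing 3x4. Involves strand 5? no. Count so far: 3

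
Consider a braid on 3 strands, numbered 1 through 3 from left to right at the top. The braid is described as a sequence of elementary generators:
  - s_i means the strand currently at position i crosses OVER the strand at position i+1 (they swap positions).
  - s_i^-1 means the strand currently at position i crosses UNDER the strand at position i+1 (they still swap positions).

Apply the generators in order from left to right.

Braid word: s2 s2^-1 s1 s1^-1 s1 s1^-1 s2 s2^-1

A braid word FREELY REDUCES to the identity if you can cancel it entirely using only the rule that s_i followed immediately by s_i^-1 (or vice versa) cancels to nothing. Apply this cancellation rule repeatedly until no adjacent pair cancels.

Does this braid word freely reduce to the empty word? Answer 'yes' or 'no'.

Gen 1 (s2): push. Stack: [s2]
Gen 2 (s2^-1): cancels prior s2. Stack: []
Gen 3 (s1): push. Stack: [s1]
Gen 4 (s1^-1): cancels prior s1. Stack: []
Gen 5 (s1): push. Stack: [s1]
Gen 6 (s1^-1): cancels prior s1. Stack: []
Gen 7 (s2): push. Stack: [s2]
Gen 8 (s2^-1): cancels prior s2. Stack: []
Reduced word: (empty)

Answer: yes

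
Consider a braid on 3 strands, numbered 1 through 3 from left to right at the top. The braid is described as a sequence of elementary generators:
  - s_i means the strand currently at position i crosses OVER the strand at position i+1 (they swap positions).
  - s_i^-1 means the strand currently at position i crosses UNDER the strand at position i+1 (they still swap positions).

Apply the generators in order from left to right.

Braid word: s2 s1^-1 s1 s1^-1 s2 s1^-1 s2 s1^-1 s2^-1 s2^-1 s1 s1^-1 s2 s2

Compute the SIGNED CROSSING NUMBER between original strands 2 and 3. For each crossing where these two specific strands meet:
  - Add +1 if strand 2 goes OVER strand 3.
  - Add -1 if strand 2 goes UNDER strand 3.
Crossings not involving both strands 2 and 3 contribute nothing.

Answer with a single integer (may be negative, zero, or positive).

Answer: 2

Derivation:
Gen 1: 2 over 3. Both 2&3? yes. Contrib: +1. Sum: 1
Gen 2: crossing 1x3. Both 2&3? no. Sum: 1
Gen 3: crossing 3x1. Both 2&3? no. Sum: 1
Gen 4: crossing 1x3. Both 2&3? no. Sum: 1
Gen 5: crossing 1x2. Both 2&3? no. Sum: 1
Gen 6: 3 under 2. Both 2&3? yes. Contrib: +1. Sum: 2
Gen 7: crossing 3x1. Both 2&3? no. Sum: 2
Gen 8: crossing 2x1. Both 2&3? no. Sum: 2
Gen 9: 2 under 3. Both 2&3? yes. Contrib: -1. Sum: 1
Gen 10: 3 under 2. Both 2&3? yes. Contrib: +1. Sum: 2
Gen 11: crossing 1x2. Both 2&3? no. Sum: 2
Gen 12: crossing 2x1. Both 2&3? no. Sum: 2
Gen 13: 2 over 3. Both 2&3? yes. Contrib: +1. Sum: 3
Gen 14: 3 over 2. Both 2&3? yes. Contrib: -1. Sum: 2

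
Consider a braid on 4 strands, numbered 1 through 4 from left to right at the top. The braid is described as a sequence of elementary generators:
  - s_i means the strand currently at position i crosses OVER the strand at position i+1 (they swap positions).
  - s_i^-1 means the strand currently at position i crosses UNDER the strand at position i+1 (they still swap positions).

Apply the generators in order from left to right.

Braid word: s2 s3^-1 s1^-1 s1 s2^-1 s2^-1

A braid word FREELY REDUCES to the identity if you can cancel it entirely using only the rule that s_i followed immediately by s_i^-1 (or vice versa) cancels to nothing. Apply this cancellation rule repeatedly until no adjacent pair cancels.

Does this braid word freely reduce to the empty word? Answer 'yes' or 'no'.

Answer: no

Derivation:
Gen 1 (s2): push. Stack: [s2]
Gen 2 (s3^-1): push. Stack: [s2 s3^-1]
Gen 3 (s1^-1): push. Stack: [s2 s3^-1 s1^-1]
Gen 4 (s1): cancels prior s1^-1. Stack: [s2 s3^-1]
Gen 5 (s2^-1): push. Stack: [s2 s3^-1 s2^-1]
Gen 6 (s2^-1): push. Stack: [s2 s3^-1 s2^-1 s2^-1]
Reduced word: s2 s3^-1 s2^-1 s2^-1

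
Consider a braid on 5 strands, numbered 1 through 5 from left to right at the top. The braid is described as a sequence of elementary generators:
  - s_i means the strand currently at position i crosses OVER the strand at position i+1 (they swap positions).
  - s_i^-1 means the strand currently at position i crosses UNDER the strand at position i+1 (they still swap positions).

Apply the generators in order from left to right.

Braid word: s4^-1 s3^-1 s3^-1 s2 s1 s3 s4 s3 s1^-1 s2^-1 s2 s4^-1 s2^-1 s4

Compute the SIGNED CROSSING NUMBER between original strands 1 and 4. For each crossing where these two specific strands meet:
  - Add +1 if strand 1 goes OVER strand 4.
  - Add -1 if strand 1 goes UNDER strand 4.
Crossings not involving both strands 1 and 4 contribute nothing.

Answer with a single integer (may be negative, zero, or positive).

Gen 1: crossing 4x5. Both 1&4? no. Sum: 0
Gen 2: crossing 3x5. Both 1&4? no. Sum: 0
Gen 3: crossing 5x3. Both 1&4? no. Sum: 0
Gen 4: crossing 2x3. Both 1&4? no. Sum: 0
Gen 5: crossing 1x3. Both 1&4? no. Sum: 0
Gen 6: crossing 2x5. Both 1&4? no. Sum: 0
Gen 7: crossing 2x4. Both 1&4? no. Sum: 0
Gen 8: crossing 5x4. Both 1&4? no. Sum: 0
Gen 9: crossing 3x1. Both 1&4? no. Sum: 0
Gen 10: crossing 3x4. Both 1&4? no. Sum: 0
Gen 11: crossing 4x3. Both 1&4? no. Sum: 0
Gen 12: crossing 5x2. Both 1&4? no. Sum: 0
Gen 13: crossing 3x4. Both 1&4? no. Sum: 0
Gen 14: crossing 2x5. Both 1&4? no. Sum: 0

Answer: 0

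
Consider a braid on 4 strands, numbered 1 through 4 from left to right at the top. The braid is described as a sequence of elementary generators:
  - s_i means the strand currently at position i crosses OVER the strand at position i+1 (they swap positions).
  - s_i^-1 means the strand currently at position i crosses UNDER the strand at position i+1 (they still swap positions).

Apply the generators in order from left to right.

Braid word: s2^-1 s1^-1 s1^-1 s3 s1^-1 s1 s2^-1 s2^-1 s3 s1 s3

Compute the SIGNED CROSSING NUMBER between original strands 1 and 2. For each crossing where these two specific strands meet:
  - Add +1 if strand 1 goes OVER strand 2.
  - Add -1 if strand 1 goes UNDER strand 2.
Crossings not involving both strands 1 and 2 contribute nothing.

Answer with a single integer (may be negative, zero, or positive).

Answer: 0

Derivation:
Gen 1: crossing 2x3. Both 1&2? no. Sum: 0
Gen 2: crossing 1x3. Both 1&2? no. Sum: 0
Gen 3: crossing 3x1. Both 1&2? no. Sum: 0
Gen 4: crossing 2x4. Both 1&2? no. Sum: 0
Gen 5: crossing 1x3. Both 1&2? no. Sum: 0
Gen 6: crossing 3x1. Both 1&2? no. Sum: 0
Gen 7: crossing 3x4. Both 1&2? no. Sum: 0
Gen 8: crossing 4x3. Both 1&2? no. Sum: 0
Gen 9: crossing 4x2. Both 1&2? no. Sum: 0
Gen 10: crossing 1x3. Both 1&2? no. Sum: 0
Gen 11: crossing 2x4. Both 1&2? no. Sum: 0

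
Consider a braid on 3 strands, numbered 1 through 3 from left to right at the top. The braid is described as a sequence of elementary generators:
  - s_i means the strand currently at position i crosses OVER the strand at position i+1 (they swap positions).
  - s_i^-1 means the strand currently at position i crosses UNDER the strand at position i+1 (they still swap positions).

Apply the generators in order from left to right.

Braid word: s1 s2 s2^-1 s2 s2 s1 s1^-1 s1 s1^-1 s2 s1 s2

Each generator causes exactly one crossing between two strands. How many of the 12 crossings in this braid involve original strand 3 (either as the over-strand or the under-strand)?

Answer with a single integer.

Gen 1: crossing 1x2. Involves strand 3? no. Count so far: 0
Gen 2: crossing 1x3. Involves strand 3? yes. Count so far: 1
Gen 3: crossing 3x1. Involves strand 3? yes. Count so far: 2
Gen 4: crossing 1x3. Involves strand 3? yes. Count so far: 3
Gen 5: crossing 3x1. Involves strand 3? yes. Count so far: 4
Gen 6: crossing 2x1. Involves strand 3? no. Count so far: 4
Gen 7: crossing 1x2. Involves strand 3? no. Count so far: 4
Gen 8: crossing 2x1. Involves strand 3? no. Count so far: 4
Gen 9: crossing 1x2. Involves strand 3? no. Count so far: 4
Gen 10: crossing 1x3. Involves strand 3? yes. Count so far: 5
Gen 11: crossing 2x3. Involves strand 3? yes. Count so far: 6
Gen 12: crossing 2x1. Involves strand 3? no. Count so far: 6

Answer: 6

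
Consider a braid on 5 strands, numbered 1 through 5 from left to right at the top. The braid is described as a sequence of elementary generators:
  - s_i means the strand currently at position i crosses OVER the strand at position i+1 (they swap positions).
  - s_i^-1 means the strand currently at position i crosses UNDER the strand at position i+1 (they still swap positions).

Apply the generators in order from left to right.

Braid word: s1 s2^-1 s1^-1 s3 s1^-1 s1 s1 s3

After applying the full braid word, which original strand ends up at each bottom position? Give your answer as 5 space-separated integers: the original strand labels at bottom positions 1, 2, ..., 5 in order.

Gen 1 (s1): strand 1 crosses over strand 2. Perm now: [2 1 3 4 5]
Gen 2 (s2^-1): strand 1 crosses under strand 3. Perm now: [2 3 1 4 5]
Gen 3 (s1^-1): strand 2 crosses under strand 3. Perm now: [3 2 1 4 5]
Gen 4 (s3): strand 1 crosses over strand 4. Perm now: [3 2 4 1 5]
Gen 5 (s1^-1): strand 3 crosses under strand 2. Perm now: [2 3 4 1 5]
Gen 6 (s1): strand 2 crosses over strand 3. Perm now: [3 2 4 1 5]
Gen 7 (s1): strand 3 crosses over strand 2. Perm now: [2 3 4 1 5]
Gen 8 (s3): strand 4 crosses over strand 1. Perm now: [2 3 1 4 5]

Answer: 2 3 1 4 5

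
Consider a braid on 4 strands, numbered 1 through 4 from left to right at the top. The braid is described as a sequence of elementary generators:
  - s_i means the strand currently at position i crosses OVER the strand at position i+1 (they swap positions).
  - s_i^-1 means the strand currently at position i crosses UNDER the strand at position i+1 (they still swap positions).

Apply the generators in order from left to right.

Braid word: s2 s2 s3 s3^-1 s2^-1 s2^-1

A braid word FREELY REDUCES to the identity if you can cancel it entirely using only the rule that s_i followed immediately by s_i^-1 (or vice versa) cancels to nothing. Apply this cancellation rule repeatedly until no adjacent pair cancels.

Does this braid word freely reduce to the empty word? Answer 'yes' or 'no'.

Answer: yes

Derivation:
Gen 1 (s2): push. Stack: [s2]
Gen 2 (s2): push. Stack: [s2 s2]
Gen 3 (s3): push. Stack: [s2 s2 s3]
Gen 4 (s3^-1): cancels prior s3. Stack: [s2 s2]
Gen 5 (s2^-1): cancels prior s2. Stack: [s2]
Gen 6 (s2^-1): cancels prior s2. Stack: []
Reduced word: (empty)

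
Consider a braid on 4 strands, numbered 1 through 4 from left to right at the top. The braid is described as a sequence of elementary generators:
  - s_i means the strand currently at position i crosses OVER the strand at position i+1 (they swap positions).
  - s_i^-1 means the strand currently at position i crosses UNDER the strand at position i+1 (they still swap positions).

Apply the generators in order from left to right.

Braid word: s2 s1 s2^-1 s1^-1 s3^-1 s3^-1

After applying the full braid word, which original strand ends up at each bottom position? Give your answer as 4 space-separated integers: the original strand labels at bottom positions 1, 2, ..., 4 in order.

Answer: 2 3 1 4

Derivation:
Gen 1 (s2): strand 2 crosses over strand 3. Perm now: [1 3 2 4]
Gen 2 (s1): strand 1 crosses over strand 3. Perm now: [3 1 2 4]
Gen 3 (s2^-1): strand 1 crosses under strand 2. Perm now: [3 2 1 4]
Gen 4 (s1^-1): strand 3 crosses under strand 2. Perm now: [2 3 1 4]
Gen 5 (s3^-1): strand 1 crosses under strand 4. Perm now: [2 3 4 1]
Gen 6 (s3^-1): strand 4 crosses under strand 1. Perm now: [2 3 1 4]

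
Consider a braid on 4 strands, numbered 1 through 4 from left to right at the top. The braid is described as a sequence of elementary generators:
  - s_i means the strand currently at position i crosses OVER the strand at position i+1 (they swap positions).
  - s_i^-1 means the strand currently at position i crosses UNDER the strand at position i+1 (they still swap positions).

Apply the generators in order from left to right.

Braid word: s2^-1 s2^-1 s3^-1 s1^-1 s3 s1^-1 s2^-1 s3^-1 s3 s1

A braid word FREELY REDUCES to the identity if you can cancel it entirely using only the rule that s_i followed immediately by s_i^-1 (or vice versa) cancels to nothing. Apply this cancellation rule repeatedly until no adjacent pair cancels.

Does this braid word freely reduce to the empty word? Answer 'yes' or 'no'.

Gen 1 (s2^-1): push. Stack: [s2^-1]
Gen 2 (s2^-1): push. Stack: [s2^-1 s2^-1]
Gen 3 (s3^-1): push. Stack: [s2^-1 s2^-1 s3^-1]
Gen 4 (s1^-1): push. Stack: [s2^-1 s2^-1 s3^-1 s1^-1]
Gen 5 (s3): push. Stack: [s2^-1 s2^-1 s3^-1 s1^-1 s3]
Gen 6 (s1^-1): push. Stack: [s2^-1 s2^-1 s3^-1 s1^-1 s3 s1^-1]
Gen 7 (s2^-1): push. Stack: [s2^-1 s2^-1 s3^-1 s1^-1 s3 s1^-1 s2^-1]
Gen 8 (s3^-1): push. Stack: [s2^-1 s2^-1 s3^-1 s1^-1 s3 s1^-1 s2^-1 s3^-1]
Gen 9 (s3): cancels prior s3^-1. Stack: [s2^-1 s2^-1 s3^-1 s1^-1 s3 s1^-1 s2^-1]
Gen 10 (s1): push. Stack: [s2^-1 s2^-1 s3^-1 s1^-1 s3 s1^-1 s2^-1 s1]
Reduced word: s2^-1 s2^-1 s3^-1 s1^-1 s3 s1^-1 s2^-1 s1

Answer: no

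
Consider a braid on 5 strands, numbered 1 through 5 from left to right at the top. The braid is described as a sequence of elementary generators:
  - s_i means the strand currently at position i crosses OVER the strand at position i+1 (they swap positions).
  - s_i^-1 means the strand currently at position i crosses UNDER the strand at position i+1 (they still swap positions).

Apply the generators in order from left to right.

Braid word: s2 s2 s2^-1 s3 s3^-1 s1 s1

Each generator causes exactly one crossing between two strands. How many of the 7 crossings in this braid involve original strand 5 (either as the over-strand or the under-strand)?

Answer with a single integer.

Gen 1: crossing 2x3. Involves strand 5? no. Count so far: 0
Gen 2: crossing 3x2. Involves strand 5? no. Count so far: 0
Gen 3: crossing 2x3. Involves strand 5? no. Count so far: 0
Gen 4: crossing 2x4. Involves strand 5? no. Count so far: 0
Gen 5: crossing 4x2. Involves strand 5? no. Count so far: 0
Gen 6: crossing 1x3. Involves strand 5? no. Count so far: 0
Gen 7: crossing 3x1. Involves strand 5? no. Count so far: 0

Answer: 0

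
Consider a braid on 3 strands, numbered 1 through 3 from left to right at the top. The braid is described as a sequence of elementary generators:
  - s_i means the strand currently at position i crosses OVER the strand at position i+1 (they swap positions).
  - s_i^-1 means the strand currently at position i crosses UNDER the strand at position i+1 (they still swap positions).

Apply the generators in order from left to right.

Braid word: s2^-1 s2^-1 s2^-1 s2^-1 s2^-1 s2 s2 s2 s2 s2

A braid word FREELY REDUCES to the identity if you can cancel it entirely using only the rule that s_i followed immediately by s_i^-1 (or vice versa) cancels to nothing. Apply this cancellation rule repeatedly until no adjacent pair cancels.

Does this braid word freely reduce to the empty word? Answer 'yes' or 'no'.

Answer: yes

Derivation:
Gen 1 (s2^-1): push. Stack: [s2^-1]
Gen 2 (s2^-1): push. Stack: [s2^-1 s2^-1]
Gen 3 (s2^-1): push. Stack: [s2^-1 s2^-1 s2^-1]
Gen 4 (s2^-1): push. Stack: [s2^-1 s2^-1 s2^-1 s2^-1]
Gen 5 (s2^-1): push. Stack: [s2^-1 s2^-1 s2^-1 s2^-1 s2^-1]
Gen 6 (s2): cancels prior s2^-1. Stack: [s2^-1 s2^-1 s2^-1 s2^-1]
Gen 7 (s2): cancels prior s2^-1. Stack: [s2^-1 s2^-1 s2^-1]
Gen 8 (s2): cancels prior s2^-1. Stack: [s2^-1 s2^-1]
Gen 9 (s2): cancels prior s2^-1. Stack: [s2^-1]
Gen 10 (s2): cancels prior s2^-1. Stack: []
Reduced word: (empty)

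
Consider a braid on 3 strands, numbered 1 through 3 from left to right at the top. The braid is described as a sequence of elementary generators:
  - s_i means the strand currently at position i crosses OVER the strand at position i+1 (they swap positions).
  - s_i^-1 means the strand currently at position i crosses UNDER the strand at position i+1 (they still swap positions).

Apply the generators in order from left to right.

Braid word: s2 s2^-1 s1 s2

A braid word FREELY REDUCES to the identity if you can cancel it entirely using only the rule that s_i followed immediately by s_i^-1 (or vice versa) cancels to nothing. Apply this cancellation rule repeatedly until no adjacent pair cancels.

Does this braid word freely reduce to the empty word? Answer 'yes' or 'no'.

Answer: no

Derivation:
Gen 1 (s2): push. Stack: [s2]
Gen 2 (s2^-1): cancels prior s2. Stack: []
Gen 3 (s1): push. Stack: [s1]
Gen 4 (s2): push. Stack: [s1 s2]
Reduced word: s1 s2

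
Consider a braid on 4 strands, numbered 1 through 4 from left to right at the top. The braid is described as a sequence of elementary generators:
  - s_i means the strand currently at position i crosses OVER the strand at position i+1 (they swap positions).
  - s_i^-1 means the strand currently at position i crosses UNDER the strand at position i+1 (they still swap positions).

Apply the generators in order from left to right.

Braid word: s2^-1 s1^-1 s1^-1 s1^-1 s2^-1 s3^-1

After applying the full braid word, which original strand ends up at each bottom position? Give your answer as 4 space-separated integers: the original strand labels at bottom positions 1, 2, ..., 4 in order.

Gen 1 (s2^-1): strand 2 crosses under strand 3. Perm now: [1 3 2 4]
Gen 2 (s1^-1): strand 1 crosses under strand 3. Perm now: [3 1 2 4]
Gen 3 (s1^-1): strand 3 crosses under strand 1. Perm now: [1 3 2 4]
Gen 4 (s1^-1): strand 1 crosses under strand 3. Perm now: [3 1 2 4]
Gen 5 (s2^-1): strand 1 crosses under strand 2. Perm now: [3 2 1 4]
Gen 6 (s3^-1): strand 1 crosses under strand 4. Perm now: [3 2 4 1]

Answer: 3 2 4 1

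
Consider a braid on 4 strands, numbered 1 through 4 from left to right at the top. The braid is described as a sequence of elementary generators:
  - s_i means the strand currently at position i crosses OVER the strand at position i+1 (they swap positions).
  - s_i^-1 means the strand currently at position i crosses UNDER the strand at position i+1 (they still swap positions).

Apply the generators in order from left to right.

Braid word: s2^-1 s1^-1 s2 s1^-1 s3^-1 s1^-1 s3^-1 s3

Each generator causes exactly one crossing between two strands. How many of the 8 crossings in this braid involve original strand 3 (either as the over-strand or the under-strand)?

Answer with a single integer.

Gen 1: crossing 2x3. Involves strand 3? yes. Count so far: 1
Gen 2: crossing 1x3. Involves strand 3? yes. Count so far: 2
Gen 3: crossing 1x2. Involves strand 3? no. Count so far: 2
Gen 4: crossing 3x2. Involves strand 3? yes. Count so far: 3
Gen 5: crossing 1x4. Involves strand 3? no. Count so far: 3
Gen 6: crossing 2x3. Involves strand 3? yes. Count so far: 4
Gen 7: crossing 4x1. Involves strand 3? no. Count so far: 4
Gen 8: crossing 1x4. Involves strand 3? no. Count so far: 4

Answer: 4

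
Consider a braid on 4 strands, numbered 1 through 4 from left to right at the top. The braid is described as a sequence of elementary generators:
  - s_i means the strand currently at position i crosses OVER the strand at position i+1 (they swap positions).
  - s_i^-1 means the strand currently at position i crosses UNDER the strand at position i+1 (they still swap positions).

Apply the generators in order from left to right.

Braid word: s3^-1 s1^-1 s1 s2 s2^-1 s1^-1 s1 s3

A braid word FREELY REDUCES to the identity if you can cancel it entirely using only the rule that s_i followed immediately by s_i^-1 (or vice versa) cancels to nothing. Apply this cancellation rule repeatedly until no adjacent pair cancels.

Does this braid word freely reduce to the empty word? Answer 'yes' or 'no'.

Answer: yes

Derivation:
Gen 1 (s3^-1): push. Stack: [s3^-1]
Gen 2 (s1^-1): push. Stack: [s3^-1 s1^-1]
Gen 3 (s1): cancels prior s1^-1. Stack: [s3^-1]
Gen 4 (s2): push. Stack: [s3^-1 s2]
Gen 5 (s2^-1): cancels prior s2. Stack: [s3^-1]
Gen 6 (s1^-1): push. Stack: [s3^-1 s1^-1]
Gen 7 (s1): cancels prior s1^-1. Stack: [s3^-1]
Gen 8 (s3): cancels prior s3^-1. Stack: []
Reduced word: (empty)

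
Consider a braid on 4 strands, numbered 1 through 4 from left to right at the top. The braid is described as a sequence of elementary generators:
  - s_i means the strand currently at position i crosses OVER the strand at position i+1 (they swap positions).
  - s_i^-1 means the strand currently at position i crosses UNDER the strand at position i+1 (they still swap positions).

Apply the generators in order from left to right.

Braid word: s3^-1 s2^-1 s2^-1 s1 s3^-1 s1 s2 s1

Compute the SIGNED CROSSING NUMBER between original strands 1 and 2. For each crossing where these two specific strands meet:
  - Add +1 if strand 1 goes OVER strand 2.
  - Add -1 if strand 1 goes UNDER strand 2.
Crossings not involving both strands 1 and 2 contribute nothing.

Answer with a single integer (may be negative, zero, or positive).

Gen 1: crossing 3x4. Both 1&2? no. Sum: 0
Gen 2: crossing 2x4. Both 1&2? no. Sum: 0
Gen 3: crossing 4x2. Both 1&2? no. Sum: 0
Gen 4: 1 over 2. Both 1&2? yes. Contrib: +1. Sum: 1
Gen 5: crossing 4x3. Both 1&2? no. Sum: 1
Gen 6: 2 over 1. Both 1&2? yes. Contrib: -1. Sum: 0
Gen 7: crossing 2x3. Both 1&2? no. Sum: 0
Gen 8: crossing 1x3. Both 1&2? no. Sum: 0

Answer: 0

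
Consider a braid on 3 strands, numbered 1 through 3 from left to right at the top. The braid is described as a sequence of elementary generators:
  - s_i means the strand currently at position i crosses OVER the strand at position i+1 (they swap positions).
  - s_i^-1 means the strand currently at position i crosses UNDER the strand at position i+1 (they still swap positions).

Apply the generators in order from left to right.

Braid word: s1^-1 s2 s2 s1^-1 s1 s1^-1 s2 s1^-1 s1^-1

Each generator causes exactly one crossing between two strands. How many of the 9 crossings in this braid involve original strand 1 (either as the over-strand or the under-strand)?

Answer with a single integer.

Answer: 8

Derivation:
Gen 1: crossing 1x2. Involves strand 1? yes. Count so far: 1
Gen 2: crossing 1x3. Involves strand 1? yes. Count so far: 2
Gen 3: crossing 3x1. Involves strand 1? yes. Count so far: 3
Gen 4: crossing 2x1. Involves strand 1? yes. Count so far: 4
Gen 5: crossing 1x2. Involves strand 1? yes. Count so far: 5
Gen 6: crossing 2x1. Involves strand 1? yes. Count so far: 6
Gen 7: crossing 2x3. Involves strand 1? no. Count so far: 6
Gen 8: crossing 1x3. Involves strand 1? yes. Count so far: 7
Gen 9: crossing 3x1. Involves strand 1? yes. Count so far: 8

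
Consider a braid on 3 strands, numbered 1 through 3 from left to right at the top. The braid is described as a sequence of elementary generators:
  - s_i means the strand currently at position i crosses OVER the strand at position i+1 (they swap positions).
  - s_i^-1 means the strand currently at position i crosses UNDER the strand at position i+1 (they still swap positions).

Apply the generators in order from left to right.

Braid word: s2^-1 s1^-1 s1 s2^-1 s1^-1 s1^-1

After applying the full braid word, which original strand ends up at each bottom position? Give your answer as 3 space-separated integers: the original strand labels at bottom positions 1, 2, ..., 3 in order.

Answer: 1 2 3

Derivation:
Gen 1 (s2^-1): strand 2 crosses under strand 3. Perm now: [1 3 2]
Gen 2 (s1^-1): strand 1 crosses under strand 3. Perm now: [3 1 2]
Gen 3 (s1): strand 3 crosses over strand 1. Perm now: [1 3 2]
Gen 4 (s2^-1): strand 3 crosses under strand 2. Perm now: [1 2 3]
Gen 5 (s1^-1): strand 1 crosses under strand 2. Perm now: [2 1 3]
Gen 6 (s1^-1): strand 2 crosses under strand 1. Perm now: [1 2 3]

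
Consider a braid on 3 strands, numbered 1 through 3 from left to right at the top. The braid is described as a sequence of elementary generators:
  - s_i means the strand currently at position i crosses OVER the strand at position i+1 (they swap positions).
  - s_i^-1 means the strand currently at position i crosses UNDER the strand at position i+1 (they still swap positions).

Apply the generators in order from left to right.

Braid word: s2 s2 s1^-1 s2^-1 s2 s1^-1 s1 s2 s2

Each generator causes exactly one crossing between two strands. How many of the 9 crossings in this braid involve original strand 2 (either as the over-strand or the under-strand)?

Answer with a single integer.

Answer: 5

Derivation:
Gen 1: crossing 2x3. Involves strand 2? yes. Count so far: 1
Gen 2: crossing 3x2. Involves strand 2? yes. Count so far: 2
Gen 3: crossing 1x2. Involves strand 2? yes. Count so far: 3
Gen 4: crossing 1x3. Involves strand 2? no. Count so far: 3
Gen 5: crossing 3x1. Involves strand 2? no. Count so far: 3
Gen 6: crossing 2x1. Involves strand 2? yes. Count so far: 4
Gen 7: crossing 1x2. Involves strand 2? yes. Count so far: 5
Gen 8: crossing 1x3. Involves strand 2? no. Count so far: 5
Gen 9: crossing 3x1. Involves strand 2? no. Count so far: 5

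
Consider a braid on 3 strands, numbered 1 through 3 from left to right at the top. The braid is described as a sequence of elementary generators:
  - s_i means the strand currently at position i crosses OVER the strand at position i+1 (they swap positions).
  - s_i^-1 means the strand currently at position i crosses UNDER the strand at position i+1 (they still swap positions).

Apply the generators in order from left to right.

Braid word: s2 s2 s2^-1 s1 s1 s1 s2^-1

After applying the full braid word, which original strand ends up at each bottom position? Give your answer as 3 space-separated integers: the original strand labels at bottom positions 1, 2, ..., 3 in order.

Answer: 3 2 1

Derivation:
Gen 1 (s2): strand 2 crosses over strand 3. Perm now: [1 3 2]
Gen 2 (s2): strand 3 crosses over strand 2. Perm now: [1 2 3]
Gen 3 (s2^-1): strand 2 crosses under strand 3. Perm now: [1 3 2]
Gen 4 (s1): strand 1 crosses over strand 3. Perm now: [3 1 2]
Gen 5 (s1): strand 3 crosses over strand 1. Perm now: [1 3 2]
Gen 6 (s1): strand 1 crosses over strand 3. Perm now: [3 1 2]
Gen 7 (s2^-1): strand 1 crosses under strand 2. Perm now: [3 2 1]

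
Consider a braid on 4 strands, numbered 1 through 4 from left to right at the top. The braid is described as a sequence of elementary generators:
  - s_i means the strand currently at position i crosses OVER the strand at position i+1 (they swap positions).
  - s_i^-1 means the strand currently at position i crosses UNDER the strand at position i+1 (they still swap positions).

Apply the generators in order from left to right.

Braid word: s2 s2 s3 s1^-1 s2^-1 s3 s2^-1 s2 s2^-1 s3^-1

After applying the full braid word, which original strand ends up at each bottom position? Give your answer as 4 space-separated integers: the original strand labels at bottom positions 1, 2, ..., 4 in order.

Gen 1 (s2): strand 2 crosses over strand 3. Perm now: [1 3 2 4]
Gen 2 (s2): strand 3 crosses over strand 2. Perm now: [1 2 3 4]
Gen 3 (s3): strand 3 crosses over strand 4. Perm now: [1 2 4 3]
Gen 4 (s1^-1): strand 1 crosses under strand 2. Perm now: [2 1 4 3]
Gen 5 (s2^-1): strand 1 crosses under strand 4. Perm now: [2 4 1 3]
Gen 6 (s3): strand 1 crosses over strand 3. Perm now: [2 4 3 1]
Gen 7 (s2^-1): strand 4 crosses under strand 3. Perm now: [2 3 4 1]
Gen 8 (s2): strand 3 crosses over strand 4. Perm now: [2 4 3 1]
Gen 9 (s2^-1): strand 4 crosses under strand 3. Perm now: [2 3 4 1]
Gen 10 (s3^-1): strand 4 crosses under strand 1. Perm now: [2 3 1 4]

Answer: 2 3 1 4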